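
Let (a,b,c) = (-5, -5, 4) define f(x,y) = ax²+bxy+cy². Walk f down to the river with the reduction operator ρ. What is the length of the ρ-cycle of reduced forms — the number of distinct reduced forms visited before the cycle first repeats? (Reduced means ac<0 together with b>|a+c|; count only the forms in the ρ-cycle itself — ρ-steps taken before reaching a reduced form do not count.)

D = 105, ⌊√D⌋ = 10
descent: ρ → (4,5,-5)  [lands on river]
river: ρ → (-5,5,4)
river: ρ → (4,3,-6)
river: ρ → (-6,9,1)
river: ρ → (1,9,-6)
river: ρ → (-6,3,4)
ρ-cycle length = 6 (tail of 1 descent step not counted)

6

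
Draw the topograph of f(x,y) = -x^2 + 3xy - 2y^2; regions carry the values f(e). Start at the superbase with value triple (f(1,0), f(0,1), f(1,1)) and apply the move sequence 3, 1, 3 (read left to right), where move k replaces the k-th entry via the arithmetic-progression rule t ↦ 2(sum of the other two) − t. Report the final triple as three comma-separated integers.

start (-1,-2,0) = (f(1,0),f(0,1),f(1,1))
replace slot 3: 2·((-1)+(-2)) − 0 = -6 → (-1,-2,-6)
replace slot 1: 2·((-2)+(-6)) − (-1) = -15 → (-15,-2,-6)
replace slot 3: 2·((-15)+(-2)) − (-6) = -28 → (-15,-2,-28)

-15,-2,-28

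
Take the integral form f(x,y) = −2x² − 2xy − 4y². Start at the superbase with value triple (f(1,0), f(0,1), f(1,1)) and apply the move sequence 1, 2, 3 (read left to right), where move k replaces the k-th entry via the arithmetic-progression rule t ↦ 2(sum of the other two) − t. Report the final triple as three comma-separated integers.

start (-2,-4,-8) = (f(1,0),f(0,1),f(1,1))
replace slot 1: 2·((-4)+(-8)) − (-2) = -22 → (-22,-4,-8)
replace slot 2: 2·((-22)+(-8)) − (-4) = -56 → (-22,-56,-8)
replace slot 3: 2·((-22)+(-56)) − (-8) = -148 → (-22,-56,-148)

-22,-56,-148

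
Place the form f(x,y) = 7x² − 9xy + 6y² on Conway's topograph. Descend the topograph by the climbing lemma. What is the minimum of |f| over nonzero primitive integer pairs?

translate: b→5 (≡-9 mod 14), so (7,-9,6)→(7,5,4)
flip: (7,5,4)→(4,-5,7)
translate: b→3 (≡-5 mod 8), so (4,-5,7)→(4,3,6)
reduced (well bottom): (4,3,6) with a≤c, −a<b≤a
well minimum = a = 4

4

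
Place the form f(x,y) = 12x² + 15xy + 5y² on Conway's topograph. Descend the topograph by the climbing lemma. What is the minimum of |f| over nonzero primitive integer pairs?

translate: b→-9 (≡15 mod 24), so (12,15,5)→(12,-9,2)
flip: (12,-9,2)→(2,9,12)
translate: b→1 (≡9 mod 4), so (2,9,12)→(2,1,2)
reduced (well bottom): (2,1,2) with a≤c, −a<b≤a
well minimum = a = 2

2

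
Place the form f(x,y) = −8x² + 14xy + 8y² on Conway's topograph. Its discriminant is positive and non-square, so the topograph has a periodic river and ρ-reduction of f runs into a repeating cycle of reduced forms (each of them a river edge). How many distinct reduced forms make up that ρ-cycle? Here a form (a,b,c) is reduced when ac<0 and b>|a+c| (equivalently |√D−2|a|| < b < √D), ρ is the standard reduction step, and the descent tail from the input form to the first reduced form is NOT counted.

D = 452, ⌊√D⌋ = 21
river: ρ → (8,18,-4)
river: ρ → (-4,14,16)
river: ρ → (16,18,-2)
river: ρ → (-2,18,16)
river: ρ → (16,14,-4)
river: ρ → (-4,18,8)
river: ρ → (8,14,-8)
river: ρ → (-8,18,4)
river: ρ → (4,14,-16)
river: ρ → (-16,18,2)
river: ρ → (2,18,-16)
river: ρ → (-16,14,4)
river: ρ → (4,18,-8)
river: ρ → (-8,14,8)
ρ-cycle length = 14 (tail of 0 descent steps not counted)

14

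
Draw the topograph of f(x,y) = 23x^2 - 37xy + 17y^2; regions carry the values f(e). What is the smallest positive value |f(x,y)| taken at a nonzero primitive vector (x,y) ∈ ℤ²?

translate: b→9 (≡-37 mod 46), so (23,-37,17)→(23,9,3)
flip: (23,9,3)→(3,-9,23)
translate: b→3 (≡-9 mod 6), so (3,-9,23)→(3,3,17)
reduced (well bottom): (3,3,17) with a≤c, −a<b≤a
well minimum = a = 3

3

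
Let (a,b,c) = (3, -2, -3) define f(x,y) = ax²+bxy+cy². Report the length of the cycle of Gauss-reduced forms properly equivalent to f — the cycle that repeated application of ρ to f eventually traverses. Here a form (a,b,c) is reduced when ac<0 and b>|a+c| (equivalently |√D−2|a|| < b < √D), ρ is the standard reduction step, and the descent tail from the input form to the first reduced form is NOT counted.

D = 40, ⌊√D⌋ = 6
descent: ρ → (-3,2,3)  [lands on river]
river: ρ → (3,4,-2)
river: ρ → (-2,4,3)
river: ρ → (3,2,-3)
river: ρ → (-3,4,2)
river: ρ → (2,4,-3)
ρ-cycle length = 6 (tail of 1 descent step not counted)

6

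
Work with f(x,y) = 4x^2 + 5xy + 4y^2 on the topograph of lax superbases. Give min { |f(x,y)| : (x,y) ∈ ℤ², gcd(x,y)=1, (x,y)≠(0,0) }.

translate: b→-3 (≡5 mod 8), so (4,5,4)→(4,-3,3)
flip: (4,-3,3)→(3,3,4)
reduced (well bottom): (3,3,4) with a≤c, −a<b≤a
well minimum = a = 3

3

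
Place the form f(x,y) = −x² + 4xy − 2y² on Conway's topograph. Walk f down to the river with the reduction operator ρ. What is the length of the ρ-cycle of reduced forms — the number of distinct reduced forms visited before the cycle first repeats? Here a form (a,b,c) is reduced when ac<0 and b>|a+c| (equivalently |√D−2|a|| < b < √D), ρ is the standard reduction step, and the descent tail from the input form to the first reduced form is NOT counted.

D = 8, ⌊√D⌋ = 2
descent: ρ → (-2,0,1)
descent: ρ → (1,2,-1)  [lands on river]
river: ρ → (-1,2,1)
ρ-cycle length = 2 (tail of 2 descent steps not counted)

2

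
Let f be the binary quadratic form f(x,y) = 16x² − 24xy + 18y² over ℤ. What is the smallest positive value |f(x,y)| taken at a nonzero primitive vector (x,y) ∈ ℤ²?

translate: b→8 (≡-24 mod 32), so (16,-24,18)→(16,8,10)
flip: (16,8,10)→(10,-8,16)
reduced (well bottom): (10,-8,16) with a≤c, −a<b≤a
well minimum = a = 10

10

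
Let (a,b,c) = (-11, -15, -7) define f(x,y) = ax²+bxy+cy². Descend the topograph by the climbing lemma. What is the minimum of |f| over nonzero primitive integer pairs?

translate: b→-7 (≡15 mod 22), so (11,15,7)→(11,-7,3)
flip: (11,-7,3)→(3,7,11)
translate: b→1 (≡7 mod 6), so (3,7,11)→(3,1,7)
reduced (well bottom): (3,1,7) with a≤c, −a<b≤a
well minimum |f| = |-3| = 3 (negative-definite)

3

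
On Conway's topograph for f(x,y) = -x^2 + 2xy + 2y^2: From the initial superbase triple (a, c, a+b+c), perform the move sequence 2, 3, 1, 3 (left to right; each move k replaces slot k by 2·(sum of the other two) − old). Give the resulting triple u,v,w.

start (-1,2,3) = (f(1,0),f(0,1),f(1,1))
replace slot 2: 2·((-1)+3) − 2 = 2 → (-1,2,3)
replace slot 3: 2·((-1)+2) − 3 = -1 → (-1,2,-1)
replace slot 1: 2·(2+(-1)) − (-1) = 3 → (3,2,-1)
replace slot 3: 2·(3+2) − (-1) = 11 → (3,2,11)

3,2,11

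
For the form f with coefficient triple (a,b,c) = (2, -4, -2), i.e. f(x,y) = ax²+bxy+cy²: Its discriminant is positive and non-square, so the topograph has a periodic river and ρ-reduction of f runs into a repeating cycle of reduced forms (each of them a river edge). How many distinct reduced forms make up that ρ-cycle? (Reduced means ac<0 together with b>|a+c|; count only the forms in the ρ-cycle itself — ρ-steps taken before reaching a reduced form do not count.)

D = 32, ⌊√D⌋ = 5
descent: ρ → (-2,4,2)  [lands on river]
river: ρ → (2,4,-2)
ρ-cycle length = 2 (tail of 1 descent step not counted)

2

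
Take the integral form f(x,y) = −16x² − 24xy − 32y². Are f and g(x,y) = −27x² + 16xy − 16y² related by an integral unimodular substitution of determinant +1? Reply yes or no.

D₁ = -1472, D₂ = -1472
f is negative-definite; reduce −f:
−f: translate: b→-8 (≡24 mod 32), so (16,24,32)→(16,-8,24)
−f: reduced (well bottom): (16,-8,24) with a≤c, −a<b≤a
flip sign back: reduced form of f is (-16,8,-24)
g is negative-definite; reduce −g:
−g: flip: (27,-16,16)→(16,16,27)
−g: reduced (well bottom): (16,16,27) with a≤c, −a<b≤a
flip sign back: reduced form of g is (-16,-16,-27)
reduced forms (-16, 8, -24) vs (-16, -16, -27) ⇒ inequivalent

no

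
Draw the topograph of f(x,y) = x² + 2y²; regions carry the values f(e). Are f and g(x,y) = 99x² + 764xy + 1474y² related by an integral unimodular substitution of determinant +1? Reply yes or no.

D₁ = -8, D₂ = -8
f: reduced (well bottom): (1,0,2) with a≤c, −a<b≤a
g: translate: b→-28 (≡764 mod 198), so (99,764,1474)→(99,-28,2)
g: flip: (99,-28,2)→(2,28,99)
g: translate: b→0 (≡28 mod 4), so (2,28,99)→(2,0,1)
g: flip: (2,0,1)→(1,0,2)
g: reduced (well bottom): (1,0,2) with a≤c, −a<b≤a
reduced forms (1, 0, 2) vs (1, 0, 2) ⇒ equivalent

yes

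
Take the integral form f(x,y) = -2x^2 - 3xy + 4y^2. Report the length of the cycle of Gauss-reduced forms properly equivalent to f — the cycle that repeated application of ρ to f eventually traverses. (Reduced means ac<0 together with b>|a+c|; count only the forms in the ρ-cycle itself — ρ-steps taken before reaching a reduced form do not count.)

D = 41, ⌊√D⌋ = 6
descent: ρ → (4,3,-2)  [lands on river]
river: ρ → (-2,5,2)
river: ρ → (2,3,-4)
river: ρ → (-4,5,1)
river: ρ → (1,5,-4)
river: ρ → (-4,3,2)
river: ρ → (2,5,-2)
river: ρ → (-2,3,4)
river: ρ → (4,5,-1)
river: ρ → (-1,5,4)
ρ-cycle length = 10 (tail of 1 descent step not counted)

10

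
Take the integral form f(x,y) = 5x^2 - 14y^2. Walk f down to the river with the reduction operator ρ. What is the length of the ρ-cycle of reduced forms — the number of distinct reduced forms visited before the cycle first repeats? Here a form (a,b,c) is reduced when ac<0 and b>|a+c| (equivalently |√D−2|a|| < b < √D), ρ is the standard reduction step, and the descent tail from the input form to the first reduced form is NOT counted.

D = 280, ⌊√D⌋ = 16
descent: ρ → (-14,0,5)
descent: ρ → (5,10,-9)  [lands on river]
river: ρ → (-9,8,6)
river: ρ → (6,16,-1)
river: ρ → (-1,16,6)
river: ρ → (6,8,-9)
river: ρ → (-9,10,5)
ρ-cycle length = 6 (tail of 2 descent steps not counted)

6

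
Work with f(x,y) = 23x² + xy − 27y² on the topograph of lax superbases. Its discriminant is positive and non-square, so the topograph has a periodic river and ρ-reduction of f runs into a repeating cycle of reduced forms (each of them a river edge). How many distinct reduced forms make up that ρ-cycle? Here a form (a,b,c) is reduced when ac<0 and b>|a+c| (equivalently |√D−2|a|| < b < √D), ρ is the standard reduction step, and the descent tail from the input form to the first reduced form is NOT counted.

D = 2485, ⌊√D⌋ = 49
descent: ρ → (-27,-1,23)
descent: ρ → (23,47,-3)  [lands on river]
river: ρ → (-3,49,7)
river: ρ → (7,49,-3)
river: ρ → (-3,47,23)
river: ρ → (23,45,-5)
river: ρ → (-5,45,23)
ρ-cycle length = 6 (tail of 2 descent steps not counted)

6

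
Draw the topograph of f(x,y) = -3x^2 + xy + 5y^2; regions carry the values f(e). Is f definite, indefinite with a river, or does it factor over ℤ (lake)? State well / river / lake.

D = b²−4ac = 1² − 4·(-3)·5 = 61
D > 0 non-square ⇒ indefinite ⇒ periodic river

river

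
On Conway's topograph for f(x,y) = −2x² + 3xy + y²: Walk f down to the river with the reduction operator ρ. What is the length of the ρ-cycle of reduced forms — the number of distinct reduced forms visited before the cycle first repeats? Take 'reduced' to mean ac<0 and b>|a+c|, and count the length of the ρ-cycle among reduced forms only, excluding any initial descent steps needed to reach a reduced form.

D = 17, ⌊√D⌋ = 4
river: ρ → (1,3,-2)
river: ρ → (-2,1,2)
river: ρ → (2,3,-1)
river: ρ → (-1,3,2)
river: ρ → (2,1,-2)
river: ρ → (-2,3,1)
ρ-cycle length = 6 (tail of 0 descent steps not counted)

6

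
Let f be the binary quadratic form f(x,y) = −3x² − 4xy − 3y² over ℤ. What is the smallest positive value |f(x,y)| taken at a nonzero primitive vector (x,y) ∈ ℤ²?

translate: b→-2 (≡4 mod 6), so (3,4,3)→(3,-2,2)
flip: (3,-2,2)→(2,2,3)
reduced (well bottom): (2,2,3) with a≤c, −a<b≤a
well minimum |f| = |-2| = 2 (negative-definite)

2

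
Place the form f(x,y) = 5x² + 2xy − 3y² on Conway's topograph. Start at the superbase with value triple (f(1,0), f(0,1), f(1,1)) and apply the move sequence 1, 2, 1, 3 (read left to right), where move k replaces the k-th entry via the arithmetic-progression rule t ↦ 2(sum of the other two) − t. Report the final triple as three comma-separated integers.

start (5,-3,4) = (f(1,0),f(0,1),f(1,1))
replace slot 1: 2·((-3)+4) − 5 = -3 → (-3,-3,4)
replace slot 2: 2·((-3)+4) − (-3) = 5 → (-3,5,4)
replace slot 1: 2·(5+4) − (-3) = 21 → (21,5,4)
replace slot 3: 2·(21+5) − 4 = 48 → (21,5,48)

21,5,48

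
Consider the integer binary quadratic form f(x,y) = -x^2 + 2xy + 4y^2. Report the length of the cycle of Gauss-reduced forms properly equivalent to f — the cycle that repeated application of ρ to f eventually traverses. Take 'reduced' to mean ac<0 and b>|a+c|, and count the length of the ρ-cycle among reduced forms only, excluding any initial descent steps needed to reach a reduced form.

D = 20, ⌊√D⌋ = 4
descent: ρ → (4,-2,-1)
descent: ρ → (-1,4,1)  [lands on river]
river: ρ → (1,4,-1)
ρ-cycle length = 2 (tail of 2 descent steps not counted)

2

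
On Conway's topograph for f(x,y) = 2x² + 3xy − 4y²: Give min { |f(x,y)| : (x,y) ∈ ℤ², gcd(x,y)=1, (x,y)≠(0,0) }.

river: ρ → (-4,5,1)
river: ρ → (1,5,-4)
river: ρ → (-4,3,2)
river: ρ → (2,5,-2)
river: ρ → (-2,3,4)
river: ρ → (4,5,-1)
river: ρ → (-1,5,4)
river: ρ → (4,3,-2)
river: ρ → (-2,5,2)
river: ρ → (2,3,-4)
closes: descent 0, river 10
min |a| on river = 1

1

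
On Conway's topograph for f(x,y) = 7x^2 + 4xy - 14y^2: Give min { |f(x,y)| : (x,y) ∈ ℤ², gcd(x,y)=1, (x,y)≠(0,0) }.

descent: ρ → (-14,-4,7)
descent: ρ → (7,18,-3)  [lands on river]
river: ρ → (-3,18,7)
river: ρ → (7,10,-11)
river: ρ → (-11,12,6)
river: ρ → (6,12,-11)
river: ρ → (-11,10,7)
closes: descent 2, river 6
min |a| on river = 3

3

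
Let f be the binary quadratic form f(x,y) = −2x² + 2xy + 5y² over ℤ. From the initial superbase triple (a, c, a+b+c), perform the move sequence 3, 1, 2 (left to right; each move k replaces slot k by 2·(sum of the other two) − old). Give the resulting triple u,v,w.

start (-2,5,5) = (f(1,0),f(0,1),f(1,1))
replace slot 3: 2·((-2)+5) − 5 = 1 → (-2,5,1)
replace slot 1: 2·(5+1) − (-2) = 14 → (14,5,1)
replace slot 2: 2·(14+1) − 5 = 25 → (14,25,1)

14,25,1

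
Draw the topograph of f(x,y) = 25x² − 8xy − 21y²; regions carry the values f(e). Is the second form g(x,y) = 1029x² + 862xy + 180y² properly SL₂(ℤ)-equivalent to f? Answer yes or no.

D₁ = 2164, D₂ = 2164
river cycle of f (length 78): (-21, 8, 25), (25, 42, -4), (-4, 46, 3), (3, 44, -19), (-19, 32, 15), (15, 28, -23), (-23, 18, 20), (20, 22, -21), (-21, 20, 21), (21, 22, -20), … (68 more)
river cycle of g (length 78): (25, 42, -4), (-4, 46, 3), (3, 44, -19), (-19, 32, 15), (15, 28, -23), (-23, 18, 20), (20, 22, -21), (-21, 20, 21), (21, 22, -20), (-20, 18, 23), … (68 more)
cycles coincide ⇒ equivalent

yes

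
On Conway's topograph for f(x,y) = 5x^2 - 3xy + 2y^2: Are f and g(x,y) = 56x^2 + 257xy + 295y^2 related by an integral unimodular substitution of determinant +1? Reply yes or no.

D₁ = -31, D₂ = -31
f: flip: (5,-3,2)→(2,3,5)
f: translate: b→-1 (≡3 mod 4), so (2,3,5)→(2,-1,4)
f: reduced (well bottom): (2,-1,4) with a≤c, −a<b≤a
g: translate: b→33 (≡257 mod 112), so (56,257,295)→(56,33,5)
g: flip: (56,33,5)→(5,-33,56)
g: translate: b→-3 (≡-33 mod 10), so (5,-33,56)→(5,-3,2)
g: flip: (5,-3,2)→(2,3,5)
g: translate: b→-1 (≡3 mod 4), so (2,3,5)→(2,-1,4)
g: reduced (well bottom): (2,-1,4) with a≤c, −a<b≤a
reduced forms (2, -1, 4) vs (2, -1, 4) ⇒ equivalent

yes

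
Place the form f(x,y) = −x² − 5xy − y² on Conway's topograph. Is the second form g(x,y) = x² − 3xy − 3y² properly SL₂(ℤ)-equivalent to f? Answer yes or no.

D₁ = 21, D₂ = 21
river cycle of f (length 2): (-1, 3, 3), (3, 3, -1)
river cycle of g (length 2): (-3, 3, 1), (1, 3, -3)
cycles differ ⇒ inequivalent

no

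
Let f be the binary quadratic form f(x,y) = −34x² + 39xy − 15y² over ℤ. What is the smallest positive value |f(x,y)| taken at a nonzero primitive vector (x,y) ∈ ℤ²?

translate: b→29 (≡-39 mod 68), so (34,-39,15)→(34,29,10)
flip: (34,29,10)→(10,-29,34)
translate: b→-9 (≡-29 mod 20), so (10,-29,34)→(10,-9,15)
reduced (well bottom): (10,-9,15) with a≤c, −a<b≤a
well minimum |f| = |-10| = 10 (negative-definite)

10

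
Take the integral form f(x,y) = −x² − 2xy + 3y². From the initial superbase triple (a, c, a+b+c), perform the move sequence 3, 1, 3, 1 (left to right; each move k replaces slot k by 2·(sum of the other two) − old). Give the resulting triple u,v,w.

start (-1,3,0) = (f(1,0),f(0,1),f(1,1))
replace slot 3: 2·((-1)+3) − 0 = 4 → (-1,3,4)
replace slot 1: 2·(3+4) − (-1) = 15 → (15,3,4)
replace slot 3: 2·(15+3) − 4 = 32 → (15,3,32)
replace slot 1: 2·(3+32) − 15 = 55 → (55,3,32)

55,3,32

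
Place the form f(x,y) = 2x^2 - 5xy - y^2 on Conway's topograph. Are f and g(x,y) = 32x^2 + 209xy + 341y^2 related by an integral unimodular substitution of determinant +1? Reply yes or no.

D₁ = 33, D₂ = 33
river cycle of f (length 4): (-1, 5, 2), (2, 3, -3), (-3, 3, 2), (2, 5, -1)
river cycle of g (length 4): (2, 3, -3), (-3, 3, 2), (2, 5, -1), (-1, 5, 2)
cycles coincide ⇒ equivalent

yes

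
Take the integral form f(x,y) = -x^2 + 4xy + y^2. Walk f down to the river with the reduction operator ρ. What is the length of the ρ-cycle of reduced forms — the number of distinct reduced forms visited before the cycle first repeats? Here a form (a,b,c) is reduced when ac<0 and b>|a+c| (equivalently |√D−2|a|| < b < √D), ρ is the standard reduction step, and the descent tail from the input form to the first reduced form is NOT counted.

D = 20, ⌊√D⌋ = 4
river: ρ → (1,4,-1)
river: ρ → (-1,4,1)
ρ-cycle length = 2 (tail of 0 descent steps not counted)

2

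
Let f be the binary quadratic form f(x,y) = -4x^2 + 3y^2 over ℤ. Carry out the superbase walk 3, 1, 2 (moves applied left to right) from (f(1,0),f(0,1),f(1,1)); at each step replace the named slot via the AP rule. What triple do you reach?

start (-4,3,-1) = (f(1,0),f(0,1),f(1,1))
replace slot 3: 2·((-4)+3) − (-1) = -1 → (-4,3,-1)
replace slot 1: 2·(3+(-1)) − (-4) = 8 → (8,3,-1)
replace slot 2: 2·(8+(-1)) − 3 = 11 → (8,11,-1)

8,11,-1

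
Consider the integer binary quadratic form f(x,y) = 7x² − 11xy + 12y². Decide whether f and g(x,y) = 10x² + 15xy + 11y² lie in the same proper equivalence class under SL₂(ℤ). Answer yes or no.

D₁ = -215, D₂ = -215
f: translate: b→3 (≡-11 mod 14), so (7,-11,12)→(7,3,8)
f: reduced (well bottom): (7,3,8) with a≤c, −a<b≤a
g: translate: b→-5 (≡15 mod 20), so (10,15,11)→(10,-5,6)
g: flip: (10,-5,6)→(6,5,10)
g: reduced (well bottom): (6,5,10) with a≤c, −a<b≤a
reduced forms (7, 3, 8) vs (6, 5, 10) ⇒ inequivalent

no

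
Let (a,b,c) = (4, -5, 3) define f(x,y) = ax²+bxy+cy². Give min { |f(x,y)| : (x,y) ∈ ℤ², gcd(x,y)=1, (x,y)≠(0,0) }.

translate: b→3 (≡-5 mod 8), so (4,-5,3)→(4,3,2)
flip: (4,3,2)→(2,-3,4)
translate: b→1 (≡-3 mod 4), so (2,-3,4)→(2,1,3)
reduced (well bottom): (2,1,3) with a≤c, −a<b≤a
well minimum = a = 2

2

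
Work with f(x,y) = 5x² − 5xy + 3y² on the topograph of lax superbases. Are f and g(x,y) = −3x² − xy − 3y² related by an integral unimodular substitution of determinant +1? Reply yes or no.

D₁ = -35, D₂ = -35
f: translate: b→5 (≡-5 mod 10), so (5,-5,3)→(5,5,3)
f: flip: (5,5,3)→(3,-5,5)
f: translate: b→1 (≡-5 mod 6), so (3,-5,5)→(3,1,3)
f: reduced (well bottom): (3,1,3) with a≤c, −a<b≤a
g is negative-definite; reduce −g:
−g: reduced (well bottom): (3,1,3) with a≤c, −a<b≤a
flip sign back: reduced form of g is (-3,-1,-3)
reduced forms (3, 1, 3) vs (-3, -1, -3) ⇒ inequivalent

no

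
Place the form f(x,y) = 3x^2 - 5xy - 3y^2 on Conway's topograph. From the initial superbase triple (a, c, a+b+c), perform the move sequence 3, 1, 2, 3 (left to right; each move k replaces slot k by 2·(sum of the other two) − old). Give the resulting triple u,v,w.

start (3,-3,-5) = (f(1,0),f(0,1),f(1,1))
replace slot 3: 2·(3+(-3)) − (-5) = 5 → (3,-3,5)
replace slot 1: 2·((-3)+5) − 3 = 1 → (1,-3,5)
replace slot 2: 2·(1+5) − (-3) = 15 → (1,15,5)
replace slot 3: 2·(1+15) − 5 = 27 → (1,15,27)

1,15,27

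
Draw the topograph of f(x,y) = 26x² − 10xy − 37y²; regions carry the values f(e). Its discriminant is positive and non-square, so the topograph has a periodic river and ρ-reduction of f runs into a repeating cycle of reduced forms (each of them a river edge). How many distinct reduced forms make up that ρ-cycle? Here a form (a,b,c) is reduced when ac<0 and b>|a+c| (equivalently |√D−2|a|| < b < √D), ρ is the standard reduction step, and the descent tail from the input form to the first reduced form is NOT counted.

D = 3948, ⌊√D⌋ = 62
descent: ρ → (-37,10,26)
descent: ρ → (26,42,-21)  [lands on river]
river: ρ → (-21,42,26)
river: ρ → (26,62,-1)
river: ρ → (-1,62,26)
ρ-cycle length = 4 (tail of 2 descent steps not counted)

4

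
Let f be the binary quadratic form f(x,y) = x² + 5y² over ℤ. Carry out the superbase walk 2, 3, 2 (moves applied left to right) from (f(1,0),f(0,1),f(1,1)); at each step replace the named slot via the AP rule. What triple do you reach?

start (1,5,6) = (f(1,0),f(0,1),f(1,1))
replace slot 2: 2·(1+6) − 5 = 9 → (1,9,6)
replace slot 3: 2·(1+9) − 6 = 14 → (1,9,14)
replace slot 2: 2·(1+14) − 9 = 21 → (1,21,14)

1,21,14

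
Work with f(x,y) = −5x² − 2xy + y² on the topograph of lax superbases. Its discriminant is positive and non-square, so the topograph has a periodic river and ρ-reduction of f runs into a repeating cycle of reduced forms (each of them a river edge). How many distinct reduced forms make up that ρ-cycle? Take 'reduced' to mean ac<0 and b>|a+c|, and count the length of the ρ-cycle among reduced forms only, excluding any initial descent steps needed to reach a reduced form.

D = 24, ⌊√D⌋ = 4
descent: ρ → (1,4,-2)  [lands on river]
river: ρ → (-2,4,1)
ρ-cycle length = 2 (tail of 1 descent step not counted)

2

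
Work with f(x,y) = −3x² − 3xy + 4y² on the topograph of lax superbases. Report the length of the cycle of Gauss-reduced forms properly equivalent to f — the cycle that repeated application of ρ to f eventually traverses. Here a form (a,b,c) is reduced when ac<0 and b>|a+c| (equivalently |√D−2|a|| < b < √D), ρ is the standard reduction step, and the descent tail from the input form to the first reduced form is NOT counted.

D = 57, ⌊√D⌋ = 7
descent: ρ → (4,3,-3)  [lands on river]
river: ρ → (-3,3,4)
river: ρ → (4,5,-2)
river: ρ → (-2,7,1)
river: ρ → (1,7,-2)
river: ρ → (-2,5,4)
ρ-cycle length = 6 (tail of 1 descent step not counted)

6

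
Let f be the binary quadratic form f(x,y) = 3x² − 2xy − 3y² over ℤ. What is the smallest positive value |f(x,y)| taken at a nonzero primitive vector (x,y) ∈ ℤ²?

descent: ρ → (-3,2,3)  [lands on river]
river: ρ → (3,4,-2)
river: ρ → (-2,4,3)
river: ρ → (3,2,-3)
river: ρ → (-3,4,2)
river: ρ → (2,4,-3)
closes: descent 1, river 6
min |a| on river = 2

2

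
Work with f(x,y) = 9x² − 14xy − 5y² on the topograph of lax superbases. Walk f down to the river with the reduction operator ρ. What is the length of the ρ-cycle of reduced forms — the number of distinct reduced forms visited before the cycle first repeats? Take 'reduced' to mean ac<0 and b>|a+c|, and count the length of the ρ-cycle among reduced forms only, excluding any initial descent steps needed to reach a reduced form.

D = 376, ⌊√D⌋ = 19
descent: ρ → (-5,14,9)  [lands on river]
river: ρ → (9,4,-10)
river: ρ → (-10,16,3)
river: ρ → (3,14,-15)
river: ρ → (-15,16,2)
river: ρ → (2,16,-15)
river: ρ → (-15,14,3)
river: ρ → (3,16,-10)
river: ρ → (-10,4,9)
river: ρ → (9,14,-5)
river: ρ → (-5,16,6)
river: ρ → (6,8,-13)
river: ρ → (-13,18,1)
river: ρ → (1,18,-13)
river: ρ → (-13,8,6)
river: ρ → (6,16,-5)
ρ-cycle length = 16 (tail of 1 descent step not counted)

16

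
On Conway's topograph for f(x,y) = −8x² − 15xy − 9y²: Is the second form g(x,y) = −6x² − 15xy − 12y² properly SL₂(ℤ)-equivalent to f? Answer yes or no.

D₁ = -63, D₂ = -63
f is negative-definite; reduce −f:
−f: translate: b→-1 (≡15 mod 16), so (8,15,9)→(8,-1,2)
−f: flip: (8,-1,2)→(2,1,8)
−f: reduced (well bottom): (2,1,8) with a≤c, −a<b≤a
flip sign back: reduced form of f is (-2,-1,-8)
g is negative-definite; reduce −g:
−g: translate: b→3 (≡15 mod 12), so (6,15,12)→(6,3,3)
−g: flip: (6,3,3)→(3,-3,6)
−g: translate: b→3 (≡-3 mod 6), so (3,-3,6)→(3,3,6)
−g: reduced (well bottom): (3,3,6) with a≤c, −a<b≤a
flip sign back: reduced form of g is (-3,-3,-6)
reduced forms (-2, -1, -8) vs (-3, -3, -6) ⇒ inequivalent

no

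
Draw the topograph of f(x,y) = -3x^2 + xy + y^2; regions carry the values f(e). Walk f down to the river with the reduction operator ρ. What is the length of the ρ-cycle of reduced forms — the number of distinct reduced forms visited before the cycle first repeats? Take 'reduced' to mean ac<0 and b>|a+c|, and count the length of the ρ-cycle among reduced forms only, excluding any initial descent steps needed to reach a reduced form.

D = 13, ⌊√D⌋ = 3
descent: ρ → (1,3,-1)  [lands on river]
river: ρ → (-1,3,1)
ρ-cycle length = 2 (tail of 1 descent step not counted)

2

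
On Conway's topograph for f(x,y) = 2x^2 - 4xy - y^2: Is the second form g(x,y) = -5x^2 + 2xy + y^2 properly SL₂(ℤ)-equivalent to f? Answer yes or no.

D₁ = 24, D₂ = 24
river cycle of f (length 2): (-1, 4, 2), (2, 4, -1)
river cycle of g (length 2): (1, 4, -2), (-2, 4, 1)
cycles differ ⇒ inequivalent

no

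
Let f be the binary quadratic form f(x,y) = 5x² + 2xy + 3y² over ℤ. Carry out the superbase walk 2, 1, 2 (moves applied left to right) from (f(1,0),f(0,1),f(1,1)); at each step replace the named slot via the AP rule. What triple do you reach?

start (5,3,10) = (f(1,0),f(0,1),f(1,1))
replace slot 2: 2·(5+10) − 3 = 27 → (5,27,10)
replace slot 1: 2·(27+10) − 5 = 69 → (69,27,10)
replace slot 2: 2·(69+10) − 27 = 131 → (69,131,10)

69,131,10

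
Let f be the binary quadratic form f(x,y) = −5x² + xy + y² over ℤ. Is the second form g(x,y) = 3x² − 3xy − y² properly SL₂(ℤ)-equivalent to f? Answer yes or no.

D₁ = 21, D₂ = 21
river cycle of f (length 2): (1, 3, -3), (-3, 3, 1)
river cycle of g (length 2): (-1, 3, 3), (3, 3, -1)
cycles differ ⇒ inequivalent

no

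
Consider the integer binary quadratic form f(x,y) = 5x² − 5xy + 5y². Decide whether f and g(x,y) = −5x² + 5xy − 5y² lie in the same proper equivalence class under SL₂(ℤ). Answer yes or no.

D₁ = -75, D₂ = -75
f: translate: b→5 (≡-5 mod 10), so (5,-5,5)→(5,5,5)
f: reduced (well bottom): (5,5,5) with a≤c, −a<b≤a
g is negative-definite; reduce −g:
−g: translate: b→5 (≡-5 mod 10), so (5,-5,5)→(5,5,5)
−g: reduced (well bottom): (5,5,5) with a≤c, −a<b≤a
flip sign back: reduced form of g is (-5,-5,-5)
reduced forms (5, 5, 5) vs (-5, -5, -5) ⇒ inequivalent

no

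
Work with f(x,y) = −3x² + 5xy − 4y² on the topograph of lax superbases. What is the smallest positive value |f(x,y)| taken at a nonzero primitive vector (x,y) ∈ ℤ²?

translate: b→1 (≡-5 mod 6), so (3,-5,4)→(3,1,2)
flip: (3,1,2)→(2,-1,3)
reduced (well bottom): (2,-1,3) with a≤c, −a<b≤a
well minimum |f| = |-2| = 2 (negative-definite)

2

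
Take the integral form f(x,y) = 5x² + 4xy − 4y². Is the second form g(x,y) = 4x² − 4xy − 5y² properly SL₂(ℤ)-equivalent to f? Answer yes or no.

D₁ = 96, D₂ = 96
river cycle of f (length 4): (-4, 4, 5), (5, 6, -3), (-3, 6, 5), (5, 4, -4)
river cycle of g (length 4): (-5, 4, 4), (4, 4, -5), (-5, 6, 3), (3, 6, -5)
cycles differ ⇒ inequivalent

no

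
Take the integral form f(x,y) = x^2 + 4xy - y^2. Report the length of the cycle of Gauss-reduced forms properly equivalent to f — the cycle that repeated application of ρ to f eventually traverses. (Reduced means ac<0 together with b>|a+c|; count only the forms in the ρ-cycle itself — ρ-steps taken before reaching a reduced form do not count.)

D = 20, ⌊√D⌋ = 4
river: ρ → (-1,4,1)
river: ρ → (1,4,-1)
ρ-cycle length = 2 (tail of 0 descent steps not counted)

2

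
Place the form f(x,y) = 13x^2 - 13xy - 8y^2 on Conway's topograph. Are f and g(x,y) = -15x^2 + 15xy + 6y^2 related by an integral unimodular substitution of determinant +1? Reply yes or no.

D₁ = 585, D₂ = 585
river cycle of f (length 10): (-8, 13, 13), (13, 13, -8), (-8, 19, 7), (7, 23, -2), (-2, 21, 18), (18, 15, -5), (-5, 15, 18), (18, 21, -2), (-2, 23, 7), (7, 19, -8)
river cycle of g (length 6): (6, 21, -6), (-6, 15, 15), (15, 15, -6), (-6, 21, 6), (6, 15, -15), (-15, 15, 6)
cycles differ ⇒ inequivalent

no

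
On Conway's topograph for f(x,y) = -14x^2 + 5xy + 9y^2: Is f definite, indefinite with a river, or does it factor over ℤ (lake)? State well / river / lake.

D = b²−4ac = 5² − 4·(-14)·9 = 529
D = 23² is a perfect square ⇒ form factors over ℤ ⇒ lakes

lake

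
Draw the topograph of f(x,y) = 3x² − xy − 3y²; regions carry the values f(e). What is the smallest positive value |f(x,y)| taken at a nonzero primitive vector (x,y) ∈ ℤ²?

descent: ρ → (-3,1,3)  [lands on river]
river: ρ → (3,5,-1)
river: ρ → (-1,5,3)
river: ρ → (3,1,-3)
river: ρ → (-3,5,1)
river: ρ → (1,5,-3)
closes: descent 1, river 6
min |a| on river = 1

1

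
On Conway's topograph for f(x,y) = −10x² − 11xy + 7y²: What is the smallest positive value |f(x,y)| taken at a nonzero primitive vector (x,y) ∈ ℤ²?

descent: ρ → (7,11,-10)  [lands on river]
river: ρ → (-10,9,8)
river: ρ → (8,7,-11)
river: ρ → (-11,15,4)
river: ρ → (4,17,-7)
river: ρ → (-7,11,10)
river: ρ → (10,9,-8)
river: ρ → (-8,7,11)
river: ρ → (11,15,-4)
river: ρ → (-4,17,7)
closes: descent 1, river 10
min |a| on river = 4

4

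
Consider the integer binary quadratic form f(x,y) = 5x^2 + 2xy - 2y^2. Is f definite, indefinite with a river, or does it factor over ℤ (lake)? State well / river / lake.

D = b²−4ac = 2² − 4·5·(-2) = 44
D > 0 non-square ⇒ indefinite ⇒ periodic river

river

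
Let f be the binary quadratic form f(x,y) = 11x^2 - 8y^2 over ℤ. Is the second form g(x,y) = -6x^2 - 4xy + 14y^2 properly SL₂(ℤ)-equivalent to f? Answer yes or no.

D₁ = 352, D₂ = 352
river cycle of f (length 6): (-8, 16, 3), (3, 14, -13), (-13, 12, 4), (4, 12, -13), (-13, 14, 3), (3, 16, -8)
river cycle of g (length 6): (-6, 8, 12), (12, 16, -2), (-2, 16, 12), (12, 8, -6), (-6, 16, 4), (4, 16, -6)
cycles differ ⇒ inequivalent

no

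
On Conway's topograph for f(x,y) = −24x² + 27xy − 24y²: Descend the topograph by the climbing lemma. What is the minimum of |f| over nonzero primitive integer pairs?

translate: b→21 (≡-27 mod 48), so (24,-27,24)→(24,21,21)
flip: (24,21,21)→(21,-21,24)
translate: b→21 (≡-21 mod 42), so (21,-21,24)→(21,21,24)
reduced (well bottom): (21,21,24) with a≤c, −a<b≤a
well minimum |f| = |-21| = 21 (negative-definite)

21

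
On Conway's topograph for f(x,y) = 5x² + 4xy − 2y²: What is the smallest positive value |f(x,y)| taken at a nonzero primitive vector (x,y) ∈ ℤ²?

river: ρ → (-2,4,5)
river: ρ → (5,6,-1)
river: ρ → (-1,6,5)
river: ρ → (5,4,-2)
closes: descent 0, river 4
min |a| on river = 1

1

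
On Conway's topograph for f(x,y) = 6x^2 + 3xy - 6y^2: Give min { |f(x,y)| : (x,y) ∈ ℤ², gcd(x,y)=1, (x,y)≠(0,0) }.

river: ρ → (-6,9,3)
river: ρ → (3,9,-6)
river: ρ → (-6,3,6)
river: ρ → (6,9,-3)
river: ρ → (-3,9,6)
river: ρ → (6,3,-6)
closes: descent 0, river 6
min |a| on river = 3

3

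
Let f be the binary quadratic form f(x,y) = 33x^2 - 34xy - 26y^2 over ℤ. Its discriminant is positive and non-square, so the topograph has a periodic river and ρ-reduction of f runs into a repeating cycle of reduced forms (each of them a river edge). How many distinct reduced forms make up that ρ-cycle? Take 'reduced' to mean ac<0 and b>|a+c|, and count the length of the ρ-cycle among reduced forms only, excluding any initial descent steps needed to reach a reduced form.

D = 4588, ⌊√D⌋ = 67
descent: ρ → (-26,34,33)  [lands on river]
river: ρ → (33,32,-27)
river: ρ → (-27,22,38)
river: ρ → (38,54,-11)
river: ρ → (-11,56,33)
river: ρ → (33,10,-34)
river: ρ → (-34,58,9)
river: ρ → (9,50,-58)
river: ρ → (-58,66,1)
river: ρ → (1,66,-58)
river: ρ → (-58,50,9)
river: ρ → (9,58,-34)
river: ρ → (-34,10,33)
river: ρ → (33,56,-11)
river: ρ → (-11,54,38)
river: ρ → (38,22,-27)
river: ρ → (-27,32,33)
river: ρ → (33,34,-26)
river: ρ → (-26,18,41)
river: ρ → (41,64,-3)
river: ρ → (-3,62,62)
river: ρ → (62,62,-3)
river: ρ → (-3,64,41)
river: ρ → (41,18,-26)
ρ-cycle length = 24 (tail of 1 descent step not counted)

24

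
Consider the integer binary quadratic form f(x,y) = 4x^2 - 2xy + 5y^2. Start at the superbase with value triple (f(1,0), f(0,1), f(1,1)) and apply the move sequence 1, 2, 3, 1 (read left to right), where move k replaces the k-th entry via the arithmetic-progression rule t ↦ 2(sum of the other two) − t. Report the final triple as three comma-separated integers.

start (4,5,7) = (f(1,0),f(0,1),f(1,1))
replace slot 1: 2·(5+7) − 4 = 20 → (20,5,7)
replace slot 2: 2·(20+7) − 5 = 49 → (20,49,7)
replace slot 3: 2·(20+49) − 7 = 131 → (20,49,131)
replace slot 1: 2·(49+131) − 20 = 340 → (340,49,131)

340,49,131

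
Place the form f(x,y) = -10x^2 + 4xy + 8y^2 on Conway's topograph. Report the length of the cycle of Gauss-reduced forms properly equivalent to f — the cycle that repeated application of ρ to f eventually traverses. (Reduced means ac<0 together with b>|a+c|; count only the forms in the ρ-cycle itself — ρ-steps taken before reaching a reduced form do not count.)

D = 336, ⌊√D⌋ = 18
river: ρ → (8,12,-6)
river: ρ → (-6,12,8)
river: ρ → (8,4,-10)
river: ρ → (-10,16,2)
river: ρ → (2,16,-10)
river: ρ → (-10,4,8)
ρ-cycle length = 6 (tail of 0 descent steps not counted)

6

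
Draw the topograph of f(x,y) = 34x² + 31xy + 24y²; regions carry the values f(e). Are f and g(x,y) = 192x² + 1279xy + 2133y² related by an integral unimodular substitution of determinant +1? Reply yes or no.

D₁ = -2303, D₂ = -2303
f: flip: (34,31,24)→(24,-31,34)
f: translate: b→17 (≡-31 mod 48), so (24,-31,34)→(24,17,27)
f: reduced (well bottom): (24,17,27) with a≤c, −a<b≤a
g: translate: b→127 (≡1279 mod 384), so (192,1279,2133)→(192,127,24)
g: flip: (192,127,24)→(24,-127,192)
g: translate: b→17 (≡-127 mod 48), so (24,-127,192)→(24,17,27)
g: reduced (well bottom): (24,17,27) with a≤c, −a<b≤a
reduced forms (24, 17, 27) vs (24, 17, 27) ⇒ equivalent

yes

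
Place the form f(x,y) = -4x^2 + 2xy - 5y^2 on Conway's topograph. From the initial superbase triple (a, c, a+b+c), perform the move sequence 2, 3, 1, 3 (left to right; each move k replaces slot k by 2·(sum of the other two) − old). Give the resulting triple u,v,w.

start (-4,-5,-7) = (f(1,0),f(0,1),f(1,1))
replace slot 2: 2·((-4)+(-7)) − (-5) = -17 → (-4,-17,-7)
replace slot 3: 2·((-4)+(-17)) − (-7) = -35 → (-4,-17,-35)
replace slot 1: 2·((-17)+(-35)) − (-4) = -100 → (-100,-17,-35)
replace slot 3: 2·((-100)+(-17)) − (-35) = -199 → (-100,-17,-199)

-100,-17,-199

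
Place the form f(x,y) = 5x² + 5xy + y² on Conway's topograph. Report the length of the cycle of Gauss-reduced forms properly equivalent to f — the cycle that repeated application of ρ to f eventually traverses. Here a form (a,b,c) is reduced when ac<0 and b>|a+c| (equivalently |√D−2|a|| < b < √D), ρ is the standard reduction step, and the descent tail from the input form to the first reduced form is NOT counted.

D = 5, ⌊√D⌋ = 2
descent: ρ → (1,1,-1)  [lands on river]
river: ρ → (-1,1,1)
ρ-cycle length = 2 (tail of 1 descent step not counted)

2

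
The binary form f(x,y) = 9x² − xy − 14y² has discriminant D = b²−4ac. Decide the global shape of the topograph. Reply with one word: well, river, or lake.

D = b²−4ac = (-1)² − 4·9·(-14) = 505
D > 0 non-square ⇒ indefinite ⇒ periodic river

river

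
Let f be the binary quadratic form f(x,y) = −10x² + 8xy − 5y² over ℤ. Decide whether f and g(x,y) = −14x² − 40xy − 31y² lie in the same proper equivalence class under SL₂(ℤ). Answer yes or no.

D₁ = -136, D₂ = -136
f is negative-definite; reduce −f:
−f: flip: (10,-8,5)→(5,8,10)
−f: translate: b→-2 (≡8 mod 10), so (5,8,10)→(5,-2,7)
−f: reduced (well bottom): (5,-2,7) with a≤c, −a<b≤a
flip sign back: reduced form of f is (-5,2,-7)
g is negative-definite; reduce −g:
−g: translate: b→12 (≡40 mod 28), so (14,40,31)→(14,12,5)
−g: flip: (14,12,5)→(5,-12,14)
−g: translate: b→-2 (≡-12 mod 10), so (5,-12,14)→(5,-2,7)
−g: reduced (well bottom): (5,-2,7) with a≤c, −a<b≤a
flip sign back: reduced form of g is (-5,2,-7)
reduced forms (-5, 2, -7) vs (-5, 2, -7) ⇒ equivalent

yes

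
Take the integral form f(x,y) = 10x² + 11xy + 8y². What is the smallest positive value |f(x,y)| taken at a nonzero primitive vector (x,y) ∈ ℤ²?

translate: b→-9 (≡11 mod 20), so (10,11,8)→(10,-9,7)
flip: (10,-9,7)→(7,9,10)
translate: b→-5 (≡9 mod 14), so (7,9,10)→(7,-5,8)
reduced (well bottom): (7,-5,8) with a≤c, −a<b≤a
well minimum = a = 7

7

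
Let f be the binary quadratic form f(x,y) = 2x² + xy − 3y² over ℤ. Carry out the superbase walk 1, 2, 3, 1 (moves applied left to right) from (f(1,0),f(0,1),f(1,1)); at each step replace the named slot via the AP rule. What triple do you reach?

start (2,-3,0) = (f(1,0),f(0,1),f(1,1))
replace slot 1: 2·((-3)+0) − 2 = -8 → (-8,-3,0)
replace slot 2: 2·((-8)+0) − (-3) = -13 → (-8,-13,0)
replace slot 3: 2·((-8)+(-13)) − 0 = -42 → (-8,-13,-42)
replace slot 1: 2·((-13)+(-42)) − (-8) = -102 → (-102,-13,-42)

-102,-13,-42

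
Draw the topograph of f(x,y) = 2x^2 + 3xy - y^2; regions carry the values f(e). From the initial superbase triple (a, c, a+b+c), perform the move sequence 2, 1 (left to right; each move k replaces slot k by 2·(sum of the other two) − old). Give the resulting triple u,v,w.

start (2,-1,4) = (f(1,0),f(0,1),f(1,1))
replace slot 2: 2·(2+4) − (-1) = 13 → (2,13,4)
replace slot 1: 2·(13+4) − 2 = 32 → (32,13,4)

32,13,4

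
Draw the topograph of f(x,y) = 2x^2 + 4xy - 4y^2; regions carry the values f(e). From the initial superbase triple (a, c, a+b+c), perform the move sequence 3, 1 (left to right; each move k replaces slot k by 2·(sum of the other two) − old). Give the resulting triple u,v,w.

start (2,-4,2) = (f(1,0),f(0,1),f(1,1))
replace slot 3: 2·(2+(-4)) − 2 = -6 → (2,-4,-6)
replace slot 1: 2·((-4)+(-6)) − 2 = -22 → (-22,-4,-6)

-22,-4,-6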